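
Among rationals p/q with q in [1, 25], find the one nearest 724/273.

Expand x = 724/273 as a continued fraction with the Euclidean algorithm:
  724 = 2*273 + 178, so a_0 = 2.
  273 = 1*178 + 95, so a_1 = 1.
  178 = 1*95 + 83, so a_2 = 1.
  95 = 1*83 + 12, so a_3 = 1.
  83 = 6*12 + 11, so a_4 = 6.
  12 = 1*11 + 1, so a_5 = 1.
  11 = 11*1 + 0, so a_6 = 11.
so x = [2; 1, 1, 1, 6, 1, 11].
Convergents (p_i = a_i*p_{i-1} + p_{i-2}, q_i = a_i*q_{i-1} + q_{i-2} with p_{-2}=0, p_{-1}=1, q_{-2}=1, q_{-1}=0), until the denominator exceeds 25:
  i=0: a_0=2, p_0 = 2*1 + 0 = 2, q_0 = 2*0 + 1 = 1.
  i=1: a_1=1, p_1 = 1*2 + 1 = 3, q_1 = 1*1 + 0 = 1.
  i=2: a_2=1, p_2 = 1*3 + 2 = 5, q_2 = 1*1 + 1 = 2.
  i=3: a_3=1, p_3 = 1*5 + 3 = 8, q_3 = 1*2 + 1 = 3.
  i=4: a_4=6, p_4 = 6*8 + 5 = 53, q_4 = 6*3 + 2 = 20.
  i=5: a_5=1, p_5 = 1*53 + 8 = 61, q_5 = 1*20 + 3 = 23.
  i=6: a_6=11, p_6 = 11*61 + 53 = 724, q_6 = 11*23 + 20 = 273.
q_6 = 273 > 25, so the last convergent with denominator <= 25 is p_5/q_5 = 61/23.
The closest fraction with denominator <= 25 is either p_5/q_5 or the intermediate fraction (k*p_5 + p_4)/(k*q_5 + q_4) with the largest k >= 1 whose denominator stays <= 25; these approach x as k grows, and every other convergent or intermediate fraction in range is farther away.
Largest k: floor((25 - q_4)/q_5) = floor((25 - 20)/23) = 0.
Since k = 0, no intermediate fraction beyond p_5/q_5 has denominator <= 25, so the convergent 61/23 is the closest (its error is |724*23 - 61*273|/(273*23) = 1/6279).

61/23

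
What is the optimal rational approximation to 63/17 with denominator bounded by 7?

26/7

Expand x = 63/17 as a continued fraction with the Euclidean algorithm:
  63 = 3*17 + 12, so a_0 = 3.
  17 = 1*12 + 5, so a_1 = 1.
  12 = 2*5 + 2, so a_2 = 2.
  5 = 2*2 + 1, so a_3 = 2.
  2 = 2*1 + 0, so a_4 = 2.
so x = [3; 1, 2, 2, 2].
Convergents (p_i = a_i*p_{i-1} + p_{i-2}, q_i = a_i*q_{i-1} + q_{i-2} with p_{-2}=0, p_{-1}=1, q_{-2}=1, q_{-1}=0), until the denominator exceeds 7:
  i=0: a_0=3, p_0 = 3*1 + 0 = 3, q_0 = 3*0 + 1 = 1.
  i=1: a_1=1, p_1 = 1*3 + 1 = 4, q_1 = 1*1 + 0 = 1.
  i=2: a_2=2, p_2 = 2*4 + 3 = 11, q_2 = 2*1 + 1 = 3.
  i=3: a_3=2, p_3 = 2*11 + 4 = 26, q_3 = 2*3 + 1 = 7.
  i=4: a_4=2, p_4 = 2*26 + 11 = 63, q_4 = 2*7 + 3 = 17.
q_4 = 17 > 7, so the last convergent with denominator <= 7 is p_3/q_3 = 26/7.
The closest fraction with denominator <= 7 is either p_3/q_3 or the intermediate fraction (k*p_3 + p_2)/(k*q_3 + q_2) with the largest k >= 1 whose denominator stays <= 7; these approach x as k grows, and every other convergent or intermediate fraction in range is farther away.
Largest k: floor((7 - q_2)/q_3) = floor((7 - 3)/7) = 0.
Since k = 0, no intermediate fraction beyond p_3/q_3 has denominator <= 7, so the convergent 26/7 is the closest (its error is |63*7 - 26*17|/(17*7) = 1/119).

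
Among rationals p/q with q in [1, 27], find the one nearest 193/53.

51/14

Expand x = 193/53 as a continued fraction with the Euclidean algorithm:
  193 = 3*53 + 34, so a_0 = 3.
  53 = 1*34 + 19, so a_1 = 1.
  34 = 1*19 + 15, so a_2 = 1.
  19 = 1*15 + 4, so a_3 = 1.
  15 = 3*4 + 3, so a_4 = 3.
  4 = 1*3 + 1, so a_5 = 1.
  3 = 3*1 + 0, so a_6 = 3.
so x = [3; 1, 1, 1, 3, 1, 3].
Convergents (p_i = a_i*p_{i-1} + p_{i-2}, q_i = a_i*q_{i-1} + q_{i-2} with p_{-2}=0, p_{-1}=1, q_{-2}=1, q_{-1}=0), until the denominator exceeds 27:
  i=0: a_0=3, p_0 = 3*1 + 0 = 3, q_0 = 3*0 + 1 = 1.
  i=1: a_1=1, p_1 = 1*3 + 1 = 4, q_1 = 1*1 + 0 = 1.
  i=2: a_2=1, p_2 = 1*4 + 3 = 7, q_2 = 1*1 + 1 = 2.
  i=3: a_3=1, p_3 = 1*7 + 4 = 11, q_3 = 1*2 + 1 = 3.
  i=4: a_4=3, p_4 = 3*11 + 7 = 40, q_4 = 3*3 + 2 = 11.
  i=5: a_5=1, p_5 = 1*40 + 11 = 51, q_5 = 1*11 + 3 = 14.
  i=6: a_6=3, p_6 = 3*51 + 40 = 193, q_6 = 3*14 + 11 = 53.
q_6 = 53 > 27, so the last convergent with denominator <= 27 is p_5/q_5 = 51/14.
The closest fraction with denominator <= 27 is either p_5/q_5 or the intermediate fraction (k*p_5 + p_4)/(k*q_5 + q_4) with the largest k >= 1 whose denominator stays <= 27; these approach x as k grows, and every other convergent or intermediate fraction in range is farther away.
Largest k: floor((27 - q_4)/q_5) = floor((27 - 11)/14) = 1.
That gives (1*51 + 40)/(1*14 + 11) = 91/25.
Compare the errors: |x - 51/14| = |193*14 - 51*53|/(53*14) = 1/742, and |x - 91/25| = |193*25 - 91*53|/(53*25) = 2/1325.
Cross-multiplying, 1*1325 = 1325 < 1484 = 2*742, so 1/742 is smaller: the convergent 51/14 is closer to x than 91/25.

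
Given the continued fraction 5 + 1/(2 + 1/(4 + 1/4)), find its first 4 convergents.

5/1, 11/2, 49/9, 207/38

Using the convergent recurrence p_i = a_i*p_{i-1} + p_{i-2}, q_i = a_i*q_{i-1} + q_{i-2} with p_{-2}=0, p_{-1}=1, q_{-2}=1, q_{-1}=0:
  i=0: a_0=5, p_0 = 5*1 + 0 = 5, q_0 = 5*0 + 1 = 1.
  i=1: a_1=2, p_1 = 2*5 + 1 = 11, q_1 = 2*1 + 0 = 2.
  i=2: a_2=4, p_2 = 4*11 + 5 = 49, q_2 = 4*2 + 1 = 9.
  i=3: a_3=4, p_3 = 4*49 + 11 = 207, q_3 = 4*9 + 2 = 38.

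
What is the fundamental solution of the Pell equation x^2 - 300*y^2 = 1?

First expand sqrt(300) as a continued fraction. With x_i = (sqrt(300) + m_i)/d_i and (m_0, d_0) = (0, 1): a_0 = floor(sqrt(300)) = 17, since 17^2 = 289 <= 300 < 324 = 18^2.
Iterate m_{i+1} = d_i*a_i - m_i, d_{i+1} = (300 - m_{i+1}^2)/d_i, a_{i+1} = floor((a_0 + m_{i+1})/d_{i+1}):
  m_1 = 1*17 - 0 = 17, d_1 = (300 - 17^2)/1 = 11/1 = 11, a_1 = floor((17 + 17)/11) = 3.
  m_2 = 11*3 - 17 = 16, d_2 = (300 - 16^2)/11 = 44/11 = 4, a_2 = floor((17 + 16)/4) = 8.
  m_3 = 4*8 - 16 = 16, d_3 = (300 - 16^2)/4 = 44/4 = 11, a_3 = floor((17 + 16)/11) = 3.
  m_4 = 11*3 - 16 = 17, d_4 = (300 - 17^2)/11 = 11/11 = 1, a_4 = floor((17 + 17)/1) = 34.
  m_5 = 1*34 - 17 = 17, d_5 = (300 - 17^2)/1 = 11/1 = 11: (m_5, d_5) = (m_1, d_1) = (17, 11), so from here the quotients repeat a_1, ..., a_4; the period length is 4.
So sqrt(300) = [17; (3, 8, 3, 34)] with period length k = 4.
k is even, so the fundamental solution of x^2 - 300y^2 = 1 is (p_{k-1}, q_{k-1}) = (p_3, q_3); compute convergents through index 3.
Convergents (p_i = a_i*p_{i-1} + p_{i-2}, q_i = a_i*q_{i-1} + q_{i-2} with p_{-2}=0, p_{-1}=1, q_{-2}=1, q_{-1}=0):
  i=0: a_0=17, p_0 = 17*1 + 0 = 17, q_0 = 17*0 + 1 = 1.
  i=1: a_1=3, p_1 = 3*17 + 1 = 52, q_1 = 3*1 + 0 = 3.
  i=2: a_2=8, p_2 = 8*52 + 17 = 433, q_2 = 8*3 + 1 = 25.
  i=3: a_3=3, p_3 = 3*433 + 52 = 1351, q_3 = 3*25 + 3 = 78.
Check: 1351^2 - 300*78^2 = 1825201 - 1825200 = 1, so (x, y) = (1351, 78) solves the equation, and by the theorem it is the least positive solution.

(x, y) = (1351, 78)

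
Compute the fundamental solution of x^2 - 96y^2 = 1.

First expand sqrt(96) as a continued fraction. With x_i = (sqrt(96) + m_i)/d_i and (m_0, d_0) = (0, 1): a_0 = floor(sqrt(96)) = 9, since 9^2 = 81 <= 96 < 100 = 10^2.
Iterate m_{i+1} = d_i*a_i - m_i, d_{i+1} = (96 - m_{i+1}^2)/d_i, a_{i+1} = floor((a_0 + m_{i+1})/d_{i+1}):
  m_1 = 1*9 - 0 = 9, d_1 = (96 - 9^2)/1 = 15/1 = 15, a_1 = floor((9 + 9)/15) = 1.
  m_2 = 15*1 - 9 = 6, d_2 = (96 - 6^2)/15 = 60/15 = 4, a_2 = floor((9 + 6)/4) = 3.
  m_3 = 4*3 - 6 = 6, d_3 = (96 - 6^2)/4 = 60/4 = 15, a_3 = floor((9 + 6)/15) = 1.
  m_4 = 15*1 - 6 = 9, d_4 = (96 - 9^2)/15 = 15/15 = 1, a_4 = floor((9 + 9)/1) = 18.
  m_5 = 1*18 - 9 = 9, d_5 = (96 - 9^2)/1 = 15/1 = 15: (m_5, d_5) = (m_1, d_1) = (9, 15), so from here the quotients repeat a_1, ..., a_4; the period length is 4.
So sqrt(96) = [9; (1, 3, 1, 18)] with period length k = 4.
k is even, so the fundamental solution of x^2 - 96y^2 = 1 is (p_{k-1}, q_{k-1}) = (p_3, q_3); compute convergents through index 3.
Convergents (p_i = a_i*p_{i-1} + p_{i-2}, q_i = a_i*q_{i-1} + q_{i-2} with p_{-2}=0, p_{-1}=1, q_{-2}=1, q_{-1}=0):
  i=0: a_0=9, p_0 = 9*1 + 0 = 9, q_0 = 9*0 + 1 = 1.
  i=1: a_1=1, p_1 = 1*9 + 1 = 10, q_1 = 1*1 + 0 = 1.
  i=2: a_2=3, p_2 = 3*10 + 9 = 39, q_2 = 3*1 + 1 = 4.
  i=3: a_3=1, p_3 = 1*39 + 10 = 49, q_3 = 1*4 + 1 = 5.
Check: 49^2 - 96*5^2 = 2401 - 2400 = 1, so (x, y) = (49, 5) solves the equation, and by the theorem it is the least positive solution.

(x, y) = (49, 5)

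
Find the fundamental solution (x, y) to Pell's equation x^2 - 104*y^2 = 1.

(x, y) = (51, 5)

First expand sqrt(104) as a continued fraction. With x_i = (sqrt(104) + m_i)/d_i and (m_0, d_0) = (0, 1): a_0 = floor(sqrt(104)) = 10, since 10^2 = 100 <= 104 < 121 = 11^2.
Iterate m_{i+1} = d_i*a_i - m_i, d_{i+1} = (104 - m_{i+1}^2)/d_i, a_{i+1} = floor((a_0 + m_{i+1})/d_{i+1}):
  m_1 = 1*10 - 0 = 10, d_1 = (104 - 10^2)/1 = 4/1 = 4, a_1 = floor((10 + 10)/4) = 5.
  m_2 = 4*5 - 10 = 10, d_2 = (104 - 10^2)/4 = 4/4 = 1, a_2 = floor((10 + 10)/1) = 20.
  m_3 = 1*20 - 10 = 10, d_3 = (104 - 10^2)/1 = 4/1 = 4: (m_3, d_3) = (m_1, d_1) = (10, 4), so from here the quotients repeat a_1, a_2; the period length is 2.
So sqrt(104) = [10; (5, 20)] with period length k = 2.
k is even, so the fundamental solution of x^2 - 104y^2 = 1 is (p_{k-1}, q_{k-1}) = (p_1, q_1); compute convergents through index 1.
Convergents (p_i = a_i*p_{i-1} + p_{i-2}, q_i = a_i*q_{i-1} + q_{i-2} with p_{-2}=0, p_{-1}=1, q_{-2}=1, q_{-1}=0):
  i=0: a_0=10, p_0 = 10*1 + 0 = 10, q_0 = 10*0 + 1 = 1.
  i=1: a_1=5, p_1 = 5*10 + 1 = 51, q_1 = 5*1 + 0 = 5.
Check: 51^2 - 104*5^2 = 2601 - 2600 = 1, so (x, y) = (51, 5) solves the equation, and by the theorem it is the least positive solution.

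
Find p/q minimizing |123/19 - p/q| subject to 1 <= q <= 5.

Expand x = 123/19 as a continued fraction with the Euclidean algorithm:
  123 = 6*19 + 9, so a_0 = 6.
  19 = 2*9 + 1, so a_1 = 2.
  9 = 9*1 + 0, so a_2 = 9.
so x = [6; 2, 9].
Convergents (p_i = a_i*p_{i-1} + p_{i-2}, q_i = a_i*q_{i-1} + q_{i-2} with p_{-2}=0, p_{-1}=1, q_{-2}=1, q_{-1}=0), until the denominator exceeds 5:
  i=0: a_0=6, p_0 = 6*1 + 0 = 6, q_0 = 6*0 + 1 = 1.
  i=1: a_1=2, p_1 = 2*6 + 1 = 13, q_1 = 2*1 + 0 = 2.
  i=2: a_2=9, p_2 = 9*13 + 6 = 123, q_2 = 9*2 + 1 = 19.
q_2 = 19 > 5, so the last convergent with denominator <= 5 is p_1/q_1 = 13/2.
The closest fraction with denominator <= 5 is either p_1/q_1 or the intermediate fraction (k*p_1 + p_0)/(k*q_1 + q_0) with the largest k >= 1 whose denominator stays <= 5; these approach x as k grows, and every other convergent or intermediate fraction in range is farther away.
Largest k: floor((5 - q_0)/q_1) = floor((5 - 1)/2) = 2.
That gives (2*13 + 6)/(2*2 + 1) = 32/5.
Compare the errors: |x - 13/2| = |123*2 - 13*19|/(19*2) = 1/38, and |x - 32/5| = |123*5 - 32*19|/(19*5) = 7/95.
Cross-multiplying, 1*95 = 95 < 266 = 7*38, so 1/38 is smaller: the convergent 13/2 is closer to x than 32/5.

13/2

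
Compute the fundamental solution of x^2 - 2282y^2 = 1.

(x, y) = (3570351, 74740)

First expand sqrt(2282) as a continued fraction. With x_i = (sqrt(2282) + m_i)/d_i and (m_0, d_0) = (0, 1): a_0 = floor(sqrt(2282)) = 47, since 47^2 = 2209 <= 2282 < 2304 = 48^2.
Iterate m_{i+1} = d_i*a_i - m_i, d_{i+1} = (2282 - m_{i+1}^2)/d_i, a_{i+1} = floor((a_0 + m_{i+1})/d_{i+1}):
  m_1 = 1*47 - 0 = 47, d_1 = (2282 - 47^2)/1 = 73/1 = 73, a_1 = floor((47 + 47)/73) = 1.
  m_2 = 73*1 - 47 = 26, d_2 = (2282 - 26^2)/73 = 1606/73 = 22, a_2 = floor((47 + 26)/22) = 3.
  m_3 = 22*3 - 26 = 40, d_3 = (2282 - 40^2)/22 = 682/22 = 31, a_3 = floor((47 + 40)/31) = 2.
  m_4 = 31*2 - 40 = 22, d_4 = (2282 - 22^2)/31 = 1798/31 = 58, a_4 = floor((47 + 22)/58) = 1.
  m_5 = 58*1 - 22 = 36, d_5 = (2282 - 36^2)/58 = 986/58 = 17, a_5 = floor((47 + 36)/17) = 4.
  m_6 = 17*4 - 36 = 32, d_6 = (2282 - 32^2)/17 = 1258/17 = 74, a_6 = floor((47 + 32)/74) = 1.
  m_7 = 74*1 - 32 = 42, d_7 = (2282 - 42^2)/74 = 518/74 = 7, a_7 = floor((47 + 42)/7) = 12.
  m_8 = 7*12 - 42 = 42, d_8 = (2282 - 42^2)/7 = 518/7 = 74, a_8 = floor((47 + 42)/74) = 1.
  m_9 = 74*1 - 42 = 32, d_9 = (2282 - 32^2)/74 = 1258/74 = 17, a_9 = floor((47 + 32)/17) = 4.
  m_10 = 17*4 - 32 = 36, d_10 = (2282 - 36^2)/17 = 986/17 = 58, a_10 = floor((47 + 36)/58) = 1.
  m_11 = 58*1 - 36 = 22, d_11 = (2282 - 22^2)/58 = 1798/58 = 31, a_11 = floor((47 + 22)/31) = 2.
  m_12 = 31*2 - 22 = 40, d_12 = (2282 - 40^2)/31 = 682/31 = 22, a_12 = floor((47 + 40)/22) = 3.
  m_13 = 22*3 - 40 = 26, d_13 = (2282 - 26^2)/22 = 1606/22 = 73, a_13 = floor((47 + 26)/73) = 1.
  m_14 = 73*1 - 26 = 47, d_14 = (2282 - 47^2)/73 = 73/73 = 1, a_14 = floor((47 + 47)/1) = 94.
  m_15 = 1*94 - 47 = 47, d_15 = (2282 - 47^2)/1 = 73/1 = 73: (m_15, d_15) = (m_1, d_1) = (47, 73), so from here the quotients repeat a_1, ..., a_14; the period length is 14.
So sqrt(2282) = [47; (1, 3, 2, 1, 4, 1, 12, 1, 4, 1, 2, 3, 1, 94)] with period length k = 14.
k is even, so the fundamental solution of x^2 - 2282y^2 = 1 is (p_{k-1}, q_{k-1}) = (p_13, q_13); compute convergents through index 13.
Convergents (p_i = a_i*p_{i-1} + p_{i-2}, q_i = a_i*q_{i-1} + q_{i-2} with p_{-2}=0, p_{-1}=1, q_{-2}=1, q_{-1}=0):
  i=0: a_0=47, p_0 = 47*1 + 0 = 47, q_0 = 47*0 + 1 = 1.
  i=1: a_1=1, p_1 = 1*47 + 1 = 48, q_1 = 1*1 + 0 = 1.
  i=2: a_2=3, p_2 = 3*48 + 47 = 191, q_2 = 3*1 + 1 = 4.
  i=3: a_3=2, p_3 = 2*191 + 48 = 430, q_3 = 2*4 + 1 = 9.
  i=4: a_4=1, p_4 = 1*430 + 191 = 621, q_4 = 1*9 + 4 = 13.
  i=5: a_5=4, p_5 = 4*621 + 430 = 2914, q_5 = 4*13 + 9 = 61.
  i=6: a_6=1, p_6 = 1*2914 + 621 = 3535, q_6 = 1*61 + 13 = 74.
  i=7: a_7=12, p_7 = 12*3535 + 2914 = 45334, q_7 = 12*74 + 61 = 949.
  i=8: a_8=1, p_8 = 1*45334 + 3535 = 48869, q_8 = 1*949 + 74 = 1023.
  i=9: a_9=4, p_9 = 4*48869 + 45334 = 240810, q_9 = 4*1023 + 949 = 5041.
  i=10: a_10=1, p_10 = 1*240810 + 48869 = 289679, q_10 = 1*5041 + 1023 = 6064.
  i=11: a_11=2, p_11 = 2*289679 + 240810 = 820168, q_11 = 2*6064 + 5041 = 17169.
  i=12: a_12=3, p_12 = 3*820168 + 289679 = 2750183, q_12 = 3*17169 + 6064 = 57571.
  i=13: a_13=1, p_13 = 1*2750183 + 820168 = 3570351, q_13 = 1*57571 + 17169 = 74740.
Check: 3570351^2 - 2282*74740^2 = 12747406263201 - 12747406263200 = 1, so (x, y) = (3570351, 74740) solves the equation, and by the theorem it is the least positive solution.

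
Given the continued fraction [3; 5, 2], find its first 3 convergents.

3/1, 16/5, 35/11

Using the convergent recurrence p_i = a_i*p_{i-1} + p_{i-2}, q_i = a_i*q_{i-1} + q_{i-2} with p_{-2}=0, p_{-1}=1, q_{-2}=1, q_{-1}=0:
  i=0: a_0=3, p_0 = 3*1 + 0 = 3, q_0 = 3*0 + 1 = 1.
  i=1: a_1=5, p_1 = 5*3 + 1 = 16, q_1 = 5*1 + 0 = 5.
  i=2: a_2=2, p_2 = 2*16 + 3 = 35, q_2 = 2*5 + 1 = 11.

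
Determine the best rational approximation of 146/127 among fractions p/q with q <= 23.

23/20

Expand x = 146/127 as a continued fraction with the Euclidean algorithm:
  146 = 1*127 + 19, so a_0 = 1.
  127 = 6*19 + 13, so a_1 = 6.
  19 = 1*13 + 6, so a_2 = 1.
  13 = 2*6 + 1, so a_3 = 2.
  6 = 6*1 + 0, so a_4 = 6.
so x = [1; 6, 1, 2, 6].
Convergents (p_i = a_i*p_{i-1} + p_{i-2}, q_i = a_i*q_{i-1} + q_{i-2} with p_{-2}=0, p_{-1}=1, q_{-2}=1, q_{-1}=0), until the denominator exceeds 23:
  i=0: a_0=1, p_0 = 1*1 + 0 = 1, q_0 = 1*0 + 1 = 1.
  i=1: a_1=6, p_1 = 6*1 + 1 = 7, q_1 = 6*1 + 0 = 6.
  i=2: a_2=1, p_2 = 1*7 + 1 = 8, q_2 = 1*6 + 1 = 7.
  i=3: a_3=2, p_3 = 2*8 + 7 = 23, q_3 = 2*7 + 6 = 20.
  i=4: a_4=6, p_4 = 6*23 + 8 = 146, q_4 = 6*20 + 7 = 127.
q_4 = 127 > 23, so the last convergent with denominator <= 23 is p_3/q_3 = 23/20.
The closest fraction with denominator <= 23 is either p_3/q_3 or the intermediate fraction (k*p_3 + p_2)/(k*q_3 + q_2) with the largest k >= 1 whose denominator stays <= 23; these approach x as k grows, and every other convergent or intermediate fraction in range is farther away.
Largest k: floor((23 - q_2)/q_3) = floor((23 - 7)/20) = 0.
Since k = 0, no intermediate fraction beyond p_3/q_3 has denominator <= 23, so the convergent 23/20 is the closest (its error is |146*20 - 23*127|/(127*20) = 1/2540).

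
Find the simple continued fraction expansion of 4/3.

[1; 3]

Run the Euclidean algorithm on 4 and 3; the successive quotients are the partial quotients a_0, a_1, ... (each step inverts the fractional part left over by the previous one):
  4 = 1*3 + 1, so a_0 = 1.
  3 = 3*1 + 0, so a_1 = 3.
The remainder reaches 0 after 2 divisions, so the expansion has 2 partial quotients, read off in order.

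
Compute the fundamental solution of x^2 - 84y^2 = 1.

(x, y) = (55, 6)

First expand sqrt(84) as a continued fraction. With x_i = (sqrt(84) + m_i)/d_i and (m_0, d_0) = (0, 1): a_0 = floor(sqrt(84)) = 9, since 9^2 = 81 <= 84 < 100 = 10^2.
Iterate m_{i+1} = d_i*a_i - m_i, d_{i+1} = (84 - m_{i+1}^2)/d_i, a_{i+1} = floor((a_0 + m_{i+1})/d_{i+1}):
  m_1 = 1*9 - 0 = 9, d_1 = (84 - 9^2)/1 = 3/1 = 3, a_1 = floor((9 + 9)/3) = 6.
  m_2 = 3*6 - 9 = 9, d_2 = (84 - 9^2)/3 = 3/3 = 1, a_2 = floor((9 + 9)/1) = 18.
  m_3 = 1*18 - 9 = 9, d_3 = (84 - 9^2)/1 = 3/1 = 3: (m_3, d_3) = (m_1, d_1) = (9, 3), so from here the quotients repeat a_1, a_2; the period length is 2.
So sqrt(84) = [9; (6, 18)] with period length k = 2.
k is even, so the fundamental solution of x^2 - 84y^2 = 1 is (p_{k-1}, q_{k-1}) = (p_1, q_1); compute convergents through index 1.
Convergents (p_i = a_i*p_{i-1} + p_{i-2}, q_i = a_i*q_{i-1} + q_{i-2} with p_{-2}=0, p_{-1}=1, q_{-2}=1, q_{-1}=0):
  i=0: a_0=9, p_0 = 9*1 + 0 = 9, q_0 = 9*0 + 1 = 1.
  i=1: a_1=6, p_1 = 6*9 + 1 = 55, q_1 = 6*1 + 0 = 6.
Check: 55^2 - 84*6^2 = 3025 - 3024 = 1, so (x, y) = (55, 6) solves the equation, and by the theorem it is the least positive solution.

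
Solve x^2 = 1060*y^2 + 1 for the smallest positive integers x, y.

(x, y) = (73738369, 2264856)

First expand sqrt(1060) as a continued fraction. With x_i = (sqrt(1060) + m_i)/d_i and (m_0, d_0) = (0, 1): a_0 = floor(sqrt(1060)) = 32, since 32^2 = 1024 <= 1060 < 1089 = 33^2.
Iterate m_{i+1} = d_i*a_i - m_i, d_{i+1} = (1060 - m_{i+1}^2)/d_i, a_{i+1} = floor((a_0 + m_{i+1})/d_{i+1}):
  m_1 = 1*32 - 0 = 32, d_1 = (1060 - 32^2)/1 = 36/1 = 36, a_1 = floor((32 + 32)/36) = 1.
  m_2 = 36*1 - 32 = 4, d_2 = (1060 - 4^2)/36 = 1044/36 = 29, a_2 = floor((32 + 4)/29) = 1.
  m_3 = 29*1 - 4 = 25, d_3 = (1060 - 25^2)/29 = 435/29 = 15, a_3 = floor((32 + 25)/15) = 3.
  m_4 = 15*3 - 25 = 20, d_4 = (1060 - 20^2)/15 = 660/15 = 44, a_4 = floor((32 + 20)/44) = 1.
  m_5 = 44*1 - 20 = 24, d_5 = (1060 - 24^2)/44 = 484/44 = 11, a_5 = floor((32 + 24)/11) = 5.
  m_6 = 11*5 - 24 = 31, d_6 = (1060 - 31^2)/11 = 99/11 = 9, a_6 = floor((32 + 31)/9) = 7.
  m_7 = 9*7 - 31 = 32, d_7 = (1060 - 32^2)/9 = 36/9 = 4, a_7 = floor((32 + 32)/4) = 16.
  m_8 = 4*16 - 32 = 32, d_8 = (1060 - 32^2)/4 = 36/4 = 9, a_8 = floor((32 + 32)/9) = 7.
  m_9 = 9*7 - 32 = 31, d_9 = (1060 - 31^2)/9 = 99/9 = 11, a_9 = floor((32 + 31)/11) = 5.
  m_10 = 11*5 - 31 = 24, d_10 = (1060 - 24^2)/11 = 484/11 = 44, a_10 = floor((32 + 24)/44) = 1.
  m_11 = 44*1 - 24 = 20, d_11 = (1060 - 20^2)/44 = 660/44 = 15, a_11 = floor((32 + 20)/15) = 3.
  m_12 = 15*3 - 20 = 25, d_12 = (1060 - 25^2)/15 = 435/15 = 29, a_12 = floor((32 + 25)/29) = 1.
  m_13 = 29*1 - 25 = 4, d_13 = (1060 - 4^2)/29 = 1044/29 = 36, a_13 = floor((32 + 4)/36) = 1.
  m_14 = 36*1 - 4 = 32, d_14 = (1060 - 32^2)/36 = 36/36 = 1, a_14 = floor((32 + 32)/1) = 64.
  m_15 = 1*64 - 32 = 32, d_15 = (1060 - 32^2)/1 = 36/1 = 36: (m_15, d_15) = (m_1, d_1) = (32, 36), so from here the quotients repeat a_1, ..., a_14; the period length is 14.
So sqrt(1060) = [32; (1, 1, 3, 1, 5, 7, 16, 7, 5, 1, 3, 1, 1, 64)] with period length k = 14.
k is even, so the fundamental solution of x^2 - 1060y^2 = 1 is (p_{k-1}, q_{k-1}) = (p_13, q_13); compute convergents through index 13.
Convergents (p_i = a_i*p_{i-1} + p_{i-2}, q_i = a_i*q_{i-1} + q_{i-2} with p_{-2}=0, p_{-1}=1, q_{-2}=1, q_{-1}=0):
  i=0: a_0=32, p_0 = 32*1 + 0 = 32, q_0 = 32*0 + 1 = 1.
  i=1: a_1=1, p_1 = 1*32 + 1 = 33, q_1 = 1*1 + 0 = 1.
  i=2: a_2=1, p_2 = 1*33 + 32 = 65, q_2 = 1*1 + 1 = 2.
  i=3: a_3=3, p_3 = 3*65 + 33 = 228, q_3 = 3*2 + 1 = 7.
  i=4: a_4=1, p_4 = 1*228 + 65 = 293, q_4 = 1*7 + 2 = 9.
  i=5: a_5=5, p_5 = 5*293 + 228 = 1693, q_5 = 5*9 + 7 = 52.
  i=6: a_6=7, p_6 = 7*1693 + 293 = 12144, q_6 = 7*52 + 9 = 373.
  i=7: a_7=16, p_7 = 16*12144 + 1693 = 195997, q_7 = 16*373 + 52 = 6020.
  i=8: a_8=7, p_8 = 7*195997 + 12144 = 1384123, q_8 = 7*6020 + 373 = 42513.
  i=9: a_9=5, p_9 = 5*1384123 + 195997 = 7116612, q_9 = 5*42513 + 6020 = 218585.
  i=10: a_10=1, p_10 = 1*7116612 + 1384123 = 8500735, q_10 = 1*218585 + 42513 = 261098.
  i=11: a_11=3, p_11 = 3*8500735 + 7116612 = 32618817, q_11 = 3*261098 + 218585 = 1001879.
  i=12: a_12=1, p_12 = 1*32618817 + 8500735 = 41119552, q_12 = 1*1001879 + 261098 = 1262977.
  i=13: a_13=1, p_13 = 1*41119552 + 32618817 = 73738369, q_13 = 1*1262977 + 1001879 = 2264856.
Check: 73738369^2 - 1060*2264856^2 = 5437347062780161 - 5437347062780160 = 1, so (x, y) = (73738369, 2264856) solves the equation, and by the theorem it is the least positive solution.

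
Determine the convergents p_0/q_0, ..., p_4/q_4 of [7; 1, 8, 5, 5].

Using the convergent recurrence p_i = a_i*p_{i-1} + p_{i-2}, q_i = a_i*q_{i-1} + q_{i-2} with p_{-2}=0, p_{-1}=1, q_{-2}=1, q_{-1}=0:
  i=0: a_0=7, p_0 = 7*1 + 0 = 7, q_0 = 7*0 + 1 = 1.
  i=1: a_1=1, p_1 = 1*7 + 1 = 8, q_1 = 1*1 + 0 = 1.
  i=2: a_2=8, p_2 = 8*8 + 7 = 71, q_2 = 8*1 + 1 = 9.
  i=3: a_3=5, p_3 = 5*71 + 8 = 363, q_3 = 5*9 + 1 = 46.
  i=4: a_4=5, p_4 = 5*363 + 71 = 1886, q_4 = 5*46 + 9 = 239.

7/1, 8/1, 71/9, 363/46, 1886/239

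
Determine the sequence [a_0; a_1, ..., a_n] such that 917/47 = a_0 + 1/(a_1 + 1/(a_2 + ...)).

[19; 1, 1, 23]

Run the Euclidean algorithm on 917 and 47; the successive quotients are the partial quotients a_0, a_1, ... (each step inverts the fractional part left over by the previous one):
  917 = 19*47 + 24, so a_0 = 19.
  47 = 1*24 + 23, so a_1 = 1.
  24 = 1*23 + 1, so a_2 = 1.
  23 = 23*1 + 0, so a_3 = 23.
The remainder reaches 0 after 4 divisions, so the expansion has 4 partial quotients, read off in order.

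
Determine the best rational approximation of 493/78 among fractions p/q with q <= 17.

101/16

Expand x = 493/78 as a continued fraction with the Euclidean algorithm:
  493 = 6*78 + 25, so a_0 = 6.
  78 = 3*25 + 3, so a_1 = 3.
  25 = 8*3 + 1, so a_2 = 8.
  3 = 3*1 + 0, so a_3 = 3.
so x = [6; 3, 8, 3].
Convergents (p_i = a_i*p_{i-1} + p_{i-2}, q_i = a_i*q_{i-1} + q_{i-2} with p_{-2}=0, p_{-1}=1, q_{-2}=1, q_{-1}=0), until the denominator exceeds 17:
  i=0: a_0=6, p_0 = 6*1 + 0 = 6, q_0 = 6*0 + 1 = 1.
  i=1: a_1=3, p_1 = 3*6 + 1 = 19, q_1 = 3*1 + 0 = 3.
  i=2: a_2=8, p_2 = 8*19 + 6 = 158, q_2 = 8*3 + 1 = 25.
q_2 = 25 > 17, so the last convergent with denominator <= 17 is p_1/q_1 = 19/3.
The closest fraction with denominator <= 17 is either p_1/q_1 or the intermediate fraction (k*p_1 + p_0)/(k*q_1 + q_0) with the largest k >= 1 whose denominator stays <= 17; these approach x as k grows, and every other convergent or intermediate fraction in range is farther away.
Largest k: floor((17 - q_0)/q_1) = floor((17 - 1)/3) = 5.
That gives (5*19 + 6)/(5*3 + 1) = 101/16.
Compare the errors: |x - 19/3| = |493*3 - 19*78|/(78*3) = 3/234, and |x - 101/16| = |493*16 - 101*78|/(78*16) = 10/1248.
Cross-multiplying, 10*234 = 2340 < 3744 = 3*1248, so 10/1248 is smaller: the intermediate fraction 101/16 is closer to x than 19/3.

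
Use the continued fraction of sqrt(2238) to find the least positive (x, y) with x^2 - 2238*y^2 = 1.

(x, y) = (252149, 5330)

First expand sqrt(2238) as a continued fraction. With x_i = (sqrt(2238) + m_i)/d_i and (m_0, d_0) = (0, 1): a_0 = floor(sqrt(2238)) = 47, since 47^2 = 2209 <= 2238 < 2304 = 48^2.
Iterate m_{i+1} = d_i*a_i - m_i, d_{i+1} = (2238 - m_{i+1}^2)/d_i, a_{i+1} = floor((a_0 + m_{i+1})/d_{i+1}):
  m_1 = 1*47 - 0 = 47, d_1 = (2238 - 47^2)/1 = 29/1 = 29, a_1 = floor((47 + 47)/29) = 3.
  m_2 = 29*3 - 47 = 40, d_2 = (2238 - 40^2)/29 = 638/29 = 22, a_2 = floor((47 + 40)/22) = 3.
  m_3 = 22*3 - 40 = 26, d_3 = (2238 - 26^2)/22 = 1562/22 = 71, a_3 = floor((47 + 26)/71) = 1.
  m_4 = 71*1 - 26 = 45, d_4 = (2238 - 45^2)/71 = 213/71 = 3, a_4 = floor((47 + 45)/3) = 30.
  m_5 = 3*30 - 45 = 45, d_5 = (2238 - 45^2)/3 = 213/3 = 71, a_5 = floor((47 + 45)/71) = 1.
  m_6 = 71*1 - 45 = 26, d_6 = (2238 - 26^2)/71 = 1562/71 = 22, a_6 = floor((47 + 26)/22) = 3.
  m_7 = 22*3 - 26 = 40, d_7 = (2238 - 40^2)/22 = 638/22 = 29, a_7 = floor((47 + 40)/29) = 3.
  m_8 = 29*3 - 40 = 47, d_8 = (2238 - 47^2)/29 = 29/29 = 1, a_8 = floor((47 + 47)/1) = 94.
  m_9 = 1*94 - 47 = 47, d_9 = (2238 - 47^2)/1 = 29/1 = 29: (m_9, d_9) = (m_1, d_1) = (47, 29), so from here the quotients repeat a_1, ..., a_8; the period length is 8.
So sqrt(2238) = [47; (3, 3, 1, 30, 1, 3, 3, 94)] with period length k = 8.
k is even, so the fundamental solution of x^2 - 2238y^2 = 1 is (p_{k-1}, q_{k-1}) = (p_7, q_7); compute convergents through index 7.
Convergents (p_i = a_i*p_{i-1} + p_{i-2}, q_i = a_i*q_{i-1} + q_{i-2} with p_{-2}=0, p_{-1}=1, q_{-2}=1, q_{-1}=0):
  i=0: a_0=47, p_0 = 47*1 + 0 = 47, q_0 = 47*0 + 1 = 1.
  i=1: a_1=3, p_1 = 3*47 + 1 = 142, q_1 = 3*1 + 0 = 3.
  i=2: a_2=3, p_2 = 3*142 + 47 = 473, q_2 = 3*3 + 1 = 10.
  i=3: a_3=1, p_3 = 1*473 + 142 = 615, q_3 = 1*10 + 3 = 13.
  i=4: a_4=30, p_4 = 30*615 + 473 = 18923, q_4 = 30*13 + 10 = 400.
  i=5: a_5=1, p_5 = 1*18923 + 615 = 19538, q_5 = 1*400 + 13 = 413.
  i=6: a_6=3, p_6 = 3*19538 + 18923 = 77537, q_6 = 3*413 + 400 = 1639.
  i=7: a_7=3, p_7 = 3*77537 + 19538 = 252149, q_7 = 3*1639 + 413 = 5330.
Check: 252149^2 - 2238*5330^2 = 63579118201 - 63579118200 = 1, so (x, y) = (252149, 5330) solves the equation, and by the theorem it is the least positive solution.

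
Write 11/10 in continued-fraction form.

Run the Euclidean algorithm on 11 and 10; the successive quotients are the partial quotients a_0, a_1, ... (each step inverts the fractional part left over by the previous one):
  11 = 1*10 + 1, so a_0 = 1.
  10 = 10*1 + 0, so a_1 = 10.
The remainder reaches 0 after 2 divisions, so the expansion has 2 partial quotients, read off in order.

[1; 10]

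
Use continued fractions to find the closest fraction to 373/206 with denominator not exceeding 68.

67/37

Expand x = 373/206 as a continued fraction with the Euclidean algorithm:
  373 = 1*206 + 167, so a_0 = 1.
  206 = 1*167 + 39, so a_1 = 1.
  167 = 4*39 + 11, so a_2 = 4.
  39 = 3*11 + 6, so a_3 = 3.
  11 = 1*6 + 5, so a_4 = 1.
  6 = 1*5 + 1, so a_5 = 1.
  5 = 5*1 + 0, so a_6 = 5.
so x = [1; 1, 4, 3, 1, 1, 5].
Convergents (p_i = a_i*p_{i-1} + p_{i-2}, q_i = a_i*q_{i-1} + q_{i-2} with p_{-2}=0, p_{-1}=1, q_{-2}=1, q_{-1}=0), until the denominator exceeds 68:
  i=0: a_0=1, p_0 = 1*1 + 0 = 1, q_0 = 1*0 + 1 = 1.
  i=1: a_1=1, p_1 = 1*1 + 1 = 2, q_1 = 1*1 + 0 = 1.
  i=2: a_2=4, p_2 = 4*2 + 1 = 9, q_2 = 4*1 + 1 = 5.
  i=3: a_3=3, p_3 = 3*9 + 2 = 29, q_3 = 3*5 + 1 = 16.
  i=4: a_4=1, p_4 = 1*29 + 9 = 38, q_4 = 1*16 + 5 = 21.
  i=5: a_5=1, p_5 = 1*38 + 29 = 67, q_5 = 1*21 + 16 = 37.
  i=6: a_6=5, p_6 = 5*67 + 38 = 373, q_6 = 5*37 + 21 = 206.
q_6 = 206 > 68, so the last convergent with denominator <= 68 is p_5/q_5 = 67/37.
The closest fraction with denominator <= 68 is either p_5/q_5 or the intermediate fraction (k*p_5 + p_4)/(k*q_5 + q_4) with the largest k >= 1 whose denominator stays <= 68; these approach x as k grows, and every other convergent or intermediate fraction in range is farther away.
Largest k: floor((68 - q_4)/q_5) = floor((68 - 21)/37) = 1.
That gives (1*67 + 38)/(1*37 + 21) = 105/58.
Compare the errors: |x - 67/37| = |373*37 - 67*206|/(206*37) = 1/7622, and |x - 105/58| = |373*58 - 105*206|/(206*58) = 4/11948.
Cross-multiplying, 1*11948 = 11948 < 30488 = 4*7622, so 1/7622 is smaller: the convergent 67/37 is closer to x than 105/58.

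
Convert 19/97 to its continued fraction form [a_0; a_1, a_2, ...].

Run the Euclidean algorithm on 19 and 97; the successive quotients are the partial quotients a_0, a_1, ... (each step inverts the fractional part left over by the previous one):
  19 = 0*97 + 19, so a_0 = 0.
  97 = 5*19 + 2, so a_1 = 5.
  19 = 9*2 + 1, so a_2 = 9.
  2 = 2*1 + 0, so a_3 = 2.
The remainder reaches 0 after 4 divisions, so the expansion has 4 partial quotients, read off in order.

[0; 5, 9, 2]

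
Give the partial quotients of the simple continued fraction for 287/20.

Run the Euclidean algorithm on 287 and 20; the successive quotients are the partial quotients a_0, a_1, ... (each step inverts the fractional part left over by the previous one):
  287 = 14*20 + 7, so a_0 = 14.
  20 = 2*7 + 6, so a_1 = 2.
  7 = 1*6 + 1, so a_2 = 1.
  6 = 6*1 + 0, so a_3 = 6.
The remainder reaches 0 after 4 divisions, so the expansion has 4 partial quotients, read off in order.

[14; 2, 1, 6]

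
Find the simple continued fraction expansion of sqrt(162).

[12; (1, 2, 1, 2, 12, 2, 1, 2, 1, 24)]

Write x_i = (sqrt(162) + m_i)/d_i with (m_0, d_0) = (0, 1). a_0 = floor(sqrt(162)) = 12, since 12^2 = 144 <= 162 < 169 = 13^2.
Iterate m_{i+1} = d_i*a_i - m_i, d_{i+1} = (162 - m_{i+1}^2)/d_i, a_{i+1} = floor((a_0 + m_{i+1})/d_{i+1}):
  m_1 = 1*12 - 0 = 12, d_1 = (162 - 12^2)/1 = 18/1 = 18, a_1 = floor((12 + 12)/18) = 1.
  m_2 = 18*1 - 12 = 6, d_2 = (162 - 6^2)/18 = 126/18 = 7, a_2 = floor((12 + 6)/7) = 2.
  m_3 = 7*2 - 6 = 8, d_3 = (162 - 8^2)/7 = 98/7 = 14, a_3 = floor((12 + 8)/14) = 1.
  m_4 = 14*1 - 8 = 6, d_4 = (162 - 6^2)/14 = 126/14 = 9, a_4 = floor((12 + 6)/9) = 2.
  m_5 = 9*2 - 6 = 12, d_5 = (162 - 12^2)/9 = 18/9 = 2, a_5 = floor((12 + 12)/2) = 12.
  m_6 = 2*12 - 12 = 12, d_6 = (162 - 12^2)/2 = 18/2 = 9, a_6 = floor((12 + 12)/9) = 2.
  m_7 = 9*2 - 12 = 6, d_7 = (162 - 6^2)/9 = 126/9 = 14, a_7 = floor((12 + 6)/14) = 1.
  m_8 = 14*1 - 6 = 8, d_8 = (162 - 8^2)/14 = 98/14 = 7, a_8 = floor((12 + 8)/7) = 2.
  m_9 = 7*2 - 8 = 6, d_9 = (162 - 6^2)/7 = 126/7 = 18, a_9 = floor((12 + 6)/18) = 1.
  m_10 = 18*1 - 6 = 12, d_10 = (162 - 12^2)/18 = 18/18 = 1, a_10 = floor((12 + 12)/1) = 24.
  m_11 = 1*24 - 12 = 12, d_11 = (162 - 12^2)/1 = 18/1 = 18: (m_11, d_11) = (m_1, d_1) = (12, 18), so from here the quotients repeat a_1, ..., a_10; the period length is 10.
Hence the expansion of sqrt(162) is a_0 = 12 followed by the repeating block 1, 2, 1, 2, 12, 2, 1, 2, 1, 24 (period 10).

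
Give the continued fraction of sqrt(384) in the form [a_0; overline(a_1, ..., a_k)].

[19; overline(1, 1, 2, 9, 2, 1, 1, 38)]

Write x_i = (sqrt(384) + m_i)/d_i with (m_0, d_0) = (0, 1). a_0 = floor(sqrt(384)) = 19, since 19^2 = 361 <= 384 < 400 = 20^2.
Iterate m_{i+1} = d_i*a_i - m_i, d_{i+1} = (384 - m_{i+1}^2)/d_i, a_{i+1} = floor((a_0 + m_{i+1})/d_{i+1}):
  m_1 = 1*19 - 0 = 19, d_1 = (384 - 19^2)/1 = 23/1 = 23, a_1 = floor((19 + 19)/23) = 1.
  m_2 = 23*1 - 19 = 4, d_2 = (384 - 4^2)/23 = 368/23 = 16, a_2 = floor((19 + 4)/16) = 1.
  m_3 = 16*1 - 4 = 12, d_3 = (384 - 12^2)/16 = 240/16 = 15, a_3 = floor((19 + 12)/15) = 2.
  m_4 = 15*2 - 12 = 18, d_4 = (384 - 18^2)/15 = 60/15 = 4, a_4 = floor((19 + 18)/4) = 9.
  m_5 = 4*9 - 18 = 18, d_5 = (384 - 18^2)/4 = 60/4 = 15, a_5 = floor((19 + 18)/15) = 2.
  m_6 = 15*2 - 18 = 12, d_6 = (384 - 12^2)/15 = 240/15 = 16, a_6 = floor((19 + 12)/16) = 1.
  m_7 = 16*1 - 12 = 4, d_7 = (384 - 4^2)/16 = 368/16 = 23, a_7 = floor((19 + 4)/23) = 1.
  m_8 = 23*1 - 4 = 19, d_8 = (384 - 19^2)/23 = 23/23 = 1, a_8 = floor((19 + 19)/1) = 38.
  m_9 = 1*38 - 19 = 19, d_9 = (384 - 19^2)/1 = 23/1 = 23: (m_9, d_9) = (m_1, d_1) = (19, 23), so from here the quotients repeat a_1, ..., a_8; the period length is 8.
Hence the expansion of sqrt(384) is a_0 = 19 followed by the repeating block 1, 1, 2, 9, 2, 1, 1, 38 (period 8).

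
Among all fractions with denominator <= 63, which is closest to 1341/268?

Expand x = 1341/268 as a continued fraction with the Euclidean algorithm:
  1341 = 5*268 + 1, so a_0 = 5.
  268 = 268*1 + 0, so a_1 = 268.
so x = [5; 268].
Convergents (p_i = a_i*p_{i-1} + p_{i-2}, q_i = a_i*q_{i-1} + q_{i-2} with p_{-2}=0, p_{-1}=1, q_{-2}=1, q_{-1}=0), until the denominator exceeds 63:
  i=0: a_0=5, p_0 = 5*1 + 0 = 5, q_0 = 5*0 + 1 = 1.
  i=1: a_1=268, p_1 = 268*5 + 1 = 1341, q_1 = 268*1 + 0 = 268.
q_1 = 268 > 63, so the last convergent with denominator <= 63 is p_0/q_0 = 5/1.
The closest fraction with denominator <= 63 is either p_0/q_0 or the intermediate fraction (k*p_0 + p_{-1})/(k*q_0 + q_{-1}) with the largest k >= 1 whose denominator stays <= 63; these approach x as k grows, and every other convergent or intermediate fraction in range is farther away.
Largest k: floor((63 - q_{-1})/q_0) = floor((63 - 0)/1) = 63 (using the seeds p_{-1} = 1, q_{-1} = 0).
That gives (63*5 + 1)/(63*1 + 0) = 316/63.
Compare the errors: |x - 5/1| = |1341*1 - 5*268|/(268*1) = 1/268, and |x - 316/63| = |1341*63 - 316*268|/(268*63) = 205/16884.
Cross-multiplying, 1*16884 = 16884 < 54940 = 205*268, so 1/268 is smaller: the convergent 5/1 is closer to x than 316/63.

5/1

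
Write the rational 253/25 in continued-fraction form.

[10; 8, 3]

Run the Euclidean algorithm on 253 and 25; the successive quotients are the partial quotients a_0, a_1, ... (each step inverts the fractional part left over by the previous one):
  253 = 10*25 + 3, so a_0 = 10.
  25 = 8*3 + 1, so a_1 = 8.
  3 = 3*1 + 0, so a_2 = 3.
The remainder reaches 0 after 3 divisions, so the expansion has 3 partial quotients, read off in order.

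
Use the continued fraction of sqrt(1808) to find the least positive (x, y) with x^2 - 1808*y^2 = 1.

(x, y) = (1204353, 28324)

First expand sqrt(1808) as a continued fraction. With x_i = (sqrt(1808) + m_i)/d_i and (m_0, d_0) = (0, 1): a_0 = floor(sqrt(1808)) = 42, since 42^2 = 1764 <= 1808 < 1849 = 43^2.
Iterate m_{i+1} = d_i*a_i - m_i, d_{i+1} = (1808 - m_{i+1}^2)/d_i, a_{i+1} = floor((a_0 + m_{i+1})/d_{i+1}):
  m_1 = 1*42 - 0 = 42, d_1 = (1808 - 42^2)/1 = 44/1 = 44, a_1 = floor((42 + 42)/44) = 1.
  m_2 = 44*1 - 42 = 2, d_2 = (1808 - 2^2)/44 = 1804/44 = 41, a_2 = floor((42 + 2)/41) = 1.
  m_3 = 41*1 - 2 = 39, d_3 = (1808 - 39^2)/41 = 287/41 = 7, a_3 = floor((42 + 39)/7) = 11.
  m_4 = 7*11 - 39 = 38, d_4 = (1808 - 38^2)/7 = 364/7 = 52, a_4 = floor((42 + 38)/52) = 1.
  m_5 = 52*1 - 38 = 14, d_5 = (1808 - 14^2)/52 = 1612/52 = 31, a_5 = floor((42 + 14)/31) = 1.
  m_6 = 31*1 - 14 = 17, d_6 = (1808 - 17^2)/31 = 1519/31 = 49, a_6 = floor((42 + 17)/49) = 1.
  m_7 = 49*1 - 17 = 32, d_7 = (1808 - 32^2)/49 = 784/49 = 16, a_7 = floor((42 + 32)/16) = 4.
  m_8 = 16*4 - 32 = 32, d_8 = (1808 - 32^2)/16 = 784/16 = 49, a_8 = floor((42 + 32)/49) = 1.
  m_9 = 49*1 - 32 = 17, d_9 = (1808 - 17^2)/49 = 1519/49 = 31, a_9 = floor((42 + 17)/31) = 1.
  m_10 = 31*1 - 17 = 14, d_10 = (1808 - 14^2)/31 = 1612/31 = 52, a_10 = floor((42 + 14)/52) = 1.
  m_11 = 52*1 - 14 = 38, d_11 = (1808 - 38^2)/52 = 364/52 = 7, a_11 = floor((42 + 38)/7) = 11.
  m_12 = 7*11 - 38 = 39, d_12 = (1808 - 39^2)/7 = 287/7 = 41, a_12 = floor((42 + 39)/41) = 1.
  m_13 = 41*1 - 39 = 2, d_13 = (1808 - 2^2)/41 = 1804/41 = 44, a_13 = floor((42 + 2)/44) = 1.
  m_14 = 44*1 - 2 = 42, d_14 = (1808 - 42^2)/44 = 44/44 = 1, a_14 = floor((42 + 42)/1) = 84.
  m_15 = 1*84 - 42 = 42, d_15 = (1808 - 42^2)/1 = 44/1 = 44: (m_15, d_15) = (m_1, d_1) = (42, 44), so from here the quotients repeat a_1, ..., a_14; the period length is 14.
So sqrt(1808) = [42; (1, 1, 11, 1, 1, 1, 4, 1, 1, 1, 11, 1, 1, 84)] with period length k = 14.
k is even, so the fundamental solution of x^2 - 1808y^2 = 1 is (p_{k-1}, q_{k-1}) = (p_13, q_13); compute convergents through index 13.
Convergents (p_i = a_i*p_{i-1} + p_{i-2}, q_i = a_i*q_{i-1} + q_{i-2} with p_{-2}=0, p_{-1}=1, q_{-2}=1, q_{-1}=0):
  i=0: a_0=42, p_0 = 42*1 + 0 = 42, q_0 = 42*0 + 1 = 1.
  i=1: a_1=1, p_1 = 1*42 + 1 = 43, q_1 = 1*1 + 0 = 1.
  i=2: a_2=1, p_2 = 1*43 + 42 = 85, q_2 = 1*1 + 1 = 2.
  i=3: a_3=11, p_3 = 11*85 + 43 = 978, q_3 = 11*2 + 1 = 23.
  i=4: a_4=1, p_4 = 1*978 + 85 = 1063, q_4 = 1*23 + 2 = 25.
  i=5: a_5=1, p_5 = 1*1063 + 978 = 2041, q_5 = 1*25 + 23 = 48.
  i=6: a_6=1, p_6 = 1*2041 + 1063 = 3104, q_6 = 1*48 + 25 = 73.
  i=7: a_7=4, p_7 = 4*3104 + 2041 = 14457, q_7 = 4*73 + 48 = 340.
  i=8: a_8=1, p_8 = 1*14457 + 3104 = 17561, q_8 = 1*340 + 73 = 413.
  i=9: a_9=1, p_9 = 1*17561 + 14457 = 32018, q_9 = 1*413 + 340 = 753.
  i=10: a_10=1, p_10 = 1*32018 + 17561 = 49579, q_10 = 1*753 + 413 = 1166.
  i=11: a_11=11, p_11 = 11*49579 + 32018 = 577387, q_11 = 11*1166 + 753 = 13579.
  i=12: a_12=1, p_12 = 1*577387 + 49579 = 626966, q_12 = 1*13579 + 1166 = 14745.
  i=13: a_13=1, p_13 = 1*626966 + 577387 = 1204353, q_13 = 1*14745 + 13579 = 28324.
Check: 1204353^2 - 1808*28324^2 = 1450466148609 - 1450466148608 = 1, so (x, y) = (1204353, 28324) solves the equation, and by the theorem it is the least positive solution.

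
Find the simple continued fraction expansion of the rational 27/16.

[1; 1, 2, 5]

Run the Euclidean algorithm on 27 and 16; the successive quotients are the partial quotients a_0, a_1, ... (each step inverts the fractional part left over by the previous one):
  27 = 1*16 + 11, so a_0 = 1.
  16 = 1*11 + 5, so a_1 = 1.
  11 = 2*5 + 1, so a_2 = 2.
  5 = 5*1 + 0, so a_3 = 5.
The remainder reaches 0 after 4 divisions, so the expansion has 4 partial quotients, read off in order.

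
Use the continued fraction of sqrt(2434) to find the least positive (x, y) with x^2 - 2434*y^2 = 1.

First expand sqrt(2434) as a continued fraction. With x_i = (sqrt(2434) + m_i)/d_i and (m_0, d_0) = (0, 1): a_0 = floor(sqrt(2434)) = 49, since 49^2 = 2401 <= 2434 < 2500 = 50^2.
Iterate m_{i+1} = d_i*a_i - m_i, d_{i+1} = (2434 - m_{i+1}^2)/d_i, a_{i+1} = floor((a_0 + m_{i+1})/d_{i+1}):
  m_1 = 1*49 - 0 = 49, d_1 = (2434 - 49^2)/1 = 33/1 = 33, a_1 = floor((49 + 49)/33) = 2.
  m_2 = 33*2 - 49 = 17, d_2 = (2434 - 17^2)/33 = 2145/33 = 65, a_2 = floor((49 + 17)/65) = 1.
  m_3 = 65*1 - 17 = 48, d_3 = (2434 - 48^2)/65 = 130/65 = 2, a_3 = floor((49 + 48)/2) = 48.
  m_4 = 2*48 - 48 = 48, d_4 = (2434 - 48^2)/2 = 130/2 = 65, a_4 = floor((49 + 48)/65) = 1.
  m_5 = 65*1 - 48 = 17, d_5 = (2434 - 17^2)/65 = 2145/65 = 33, a_5 = floor((49 + 17)/33) = 2.
  m_6 = 33*2 - 17 = 49, d_6 = (2434 - 49^2)/33 = 33/33 = 1, a_6 = floor((49 + 49)/1) = 98.
  m_7 = 1*98 - 49 = 49, d_7 = (2434 - 49^2)/1 = 33/1 = 33: (m_7, d_7) = (m_1, d_1) = (49, 33), so from here the quotients repeat a_1, ..., a_6; the period length is 6.
So sqrt(2434) = [49; (2, 1, 48, 1, 2, 98)] with period length k = 6.
k is even, so the fundamental solution of x^2 - 2434y^2 = 1 is (p_{k-1}, q_{k-1}) = (p_5, q_5); compute convergents through index 5.
Convergents (p_i = a_i*p_{i-1} + p_{i-2}, q_i = a_i*q_{i-1} + q_{i-2} with p_{-2}=0, p_{-1}=1, q_{-2}=1, q_{-1}=0):
  i=0: a_0=49, p_0 = 49*1 + 0 = 49, q_0 = 49*0 + 1 = 1.
  i=1: a_1=2, p_1 = 2*49 + 1 = 99, q_1 = 2*1 + 0 = 2.
  i=2: a_2=1, p_2 = 1*99 + 49 = 148, q_2 = 1*2 + 1 = 3.
  i=3: a_3=48, p_3 = 48*148 + 99 = 7203, q_3 = 48*3 + 2 = 146.
  i=4: a_4=1, p_4 = 1*7203 + 148 = 7351, q_4 = 1*146 + 3 = 149.
  i=5: a_5=2, p_5 = 2*7351 + 7203 = 21905, q_5 = 2*149 + 146 = 444.
Check: 21905^2 - 2434*444^2 = 479829025 - 479829024 = 1, so (x, y) = (21905, 444) solves the equation, and by the theorem it is the least positive solution.

(x, y) = (21905, 444)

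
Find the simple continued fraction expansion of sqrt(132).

Write x_i = (sqrt(132) + m_i)/d_i with (m_0, d_0) = (0, 1). a_0 = floor(sqrt(132)) = 11, since 11^2 = 121 <= 132 < 144 = 12^2.
Iterate m_{i+1} = d_i*a_i - m_i, d_{i+1} = (132 - m_{i+1}^2)/d_i, a_{i+1} = floor((a_0 + m_{i+1})/d_{i+1}):
  m_1 = 1*11 - 0 = 11, d_1 = (132 - 11^2)/1 = 11/1 = 11, a_1 = floor((11 + 11)/11) = 2.
  m_2 = 11*2 - 11 = 11, d_2 = (132 - 11^2)/11 = 11/11 = 1, a_2 = floor((11 + 11)/1) = 22.
  m_3 = 1*22 - 11 = 11, d_3 = (132 - 11^2)/1 = 11/1 = 11: (m_3, d_3) = (m_1, d_1) = (11, 11), so from here the quotients repeat a_1, a_2; the period length is 2.
Hence the expansion of sqrt(132) is a_0 = 11 followed by the repeating block 2, 22 (period 2).

[11; (2, 22)]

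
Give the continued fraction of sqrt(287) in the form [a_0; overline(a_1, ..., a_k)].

Write x_i = (sqrt(287) + m_i)/d_i with (m_0, d_0) = (0, 1). a_0 = floor(sqrt(287)) = 16, since 16^2 = 256 <= 287 < 289 = 17^2.
Iterate m_{i+1} = d_i*a_i - m_i, d_{i+1} = (287 - m_{i+1}^2)/d_i, a_{i+1} = floor((a_0 + m_{i+1})/d_{i+1}):
  m_1 = 1*16 - 0 = 16, d_1 = (287 - 16^2)/1 = 31/1 = 31, a_1 = floor((16 + 16)/31) = 1.
  m_2 = 31*1 - 16 = 15, d_2 = (287 - 15^2)/31 = 62/31 = 2, a_2 = floor((16 + 15)/2) = 15.
  m_3 = 2*15 - 15 = 15, d_3 = (287 - 15^2)/2 = 62/2 = 31, a_3 = floor((16 + 15)/31) = 1.
  m_4 = 31*1 - 15 = 16, d_4 = (287 - 16^2)/31 = 31/31 = 1, a_4 = floor((16 + 16)/1) = 32.
  m_5 = 1*32 - 16 = 16, d_5 = (287 - 16^2)/1 = 31/1 = 31: (m_5, d_5) = (m_1, d_1) = (16, 31), so from here the quotients repeat a_1, ..., a_4; the period length is 4.
Hence the expansion of sqrt(287) is a_0 = 16 followed by the repeating block 1, 15, 1, 32 (period 4).

[16; overline(1, 15, 1, 32)]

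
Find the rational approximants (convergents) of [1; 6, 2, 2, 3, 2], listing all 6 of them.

Using the convergent recurrence p_i = a_i*p_{i-1} + p_{i-2}, q_i = a_i*q_{i-1} + q_{i-2} with p_{-2}=0, p_{-1}=1, q_{-2}=1, q_{-1}=0:
  i=0: a_0=1, p_0 = 1*1 + 0 = 1, q_0 = 1*0 + 1 = 1.
  i=1: a_1=6, p_1 = 6*1 + 1 = 7, q_1 = 6*1 + 0 = 6.
  i=2: a_2=2, p_2 = 2*7 + 1 = 15, q_2 = 2*6 + 1 = 13.
  i=3: a_3=2, p_3 = 2*15 + 7 = 37, q_3 = 2*13 + 6 = 32.
  i=4: a_4=3, p_4 = 3*37 + 15 = 126, q_4 = 3*32 + 13 = 109.
  i=5: a_5=2, p_5 = 2*126 + 37 = 289, q_5 = 2*109 + 32 = 250.

1/1, 7/6, 15/13, 37/32, 126/109, 289/250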